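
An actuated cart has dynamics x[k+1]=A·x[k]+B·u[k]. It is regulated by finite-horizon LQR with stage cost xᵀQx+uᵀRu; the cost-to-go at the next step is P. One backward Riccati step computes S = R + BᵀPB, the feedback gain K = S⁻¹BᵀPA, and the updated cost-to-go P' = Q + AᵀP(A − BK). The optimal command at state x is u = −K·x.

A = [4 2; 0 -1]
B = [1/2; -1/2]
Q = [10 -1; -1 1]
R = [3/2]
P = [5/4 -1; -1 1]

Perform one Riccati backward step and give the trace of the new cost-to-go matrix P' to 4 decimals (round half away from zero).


28.9756

BᵀP = [1.1250 -1.0000]
S = R + BᵀPB = [3/2] + [1.0625] = [2.5625]
BᵀPA = [4.5000 3.2500]
K = S⁻¹·BᵀPA = [1.7561 1.2683]
A−BK = [3.1220 1.3659; 0.8780 -0.3659]
AᵀP(A−BK) = [12.0976 8.2927; 8.2927 5.8780]
P' = Q + AᵀP(A−BK) = [22.0976 7.2927; 7.2927 6.8780]
tr(P') = 28.9756


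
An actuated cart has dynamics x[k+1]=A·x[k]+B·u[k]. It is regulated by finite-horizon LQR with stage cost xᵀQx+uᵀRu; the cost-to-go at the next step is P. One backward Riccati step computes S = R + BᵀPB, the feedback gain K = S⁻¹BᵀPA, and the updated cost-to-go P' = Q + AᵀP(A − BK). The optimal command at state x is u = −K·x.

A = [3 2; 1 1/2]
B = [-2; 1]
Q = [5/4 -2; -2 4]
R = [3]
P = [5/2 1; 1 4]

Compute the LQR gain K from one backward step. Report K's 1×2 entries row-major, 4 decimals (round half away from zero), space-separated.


BᵀP = [-4.0000 2.0000]
S = R + BᵀPB = [3] + [10.0000] = [13.0000]
BᵀPA = [-10.0000 -7.0000]
K = S⁻¹·BᵀPA = [-0.7692 -0.5385]
A−BK = [1.4615 0.9231; 1.7692 1.0385]
AᵀP(A−BK) = [24.8077 15.1154; 15.1154 9.2308]
P' = Q + AᵀP(A−BK) = [26.0577 13.1154; 13.1154 13.2308]
tr(P') = 39.2885

-0.7692 -0.5385


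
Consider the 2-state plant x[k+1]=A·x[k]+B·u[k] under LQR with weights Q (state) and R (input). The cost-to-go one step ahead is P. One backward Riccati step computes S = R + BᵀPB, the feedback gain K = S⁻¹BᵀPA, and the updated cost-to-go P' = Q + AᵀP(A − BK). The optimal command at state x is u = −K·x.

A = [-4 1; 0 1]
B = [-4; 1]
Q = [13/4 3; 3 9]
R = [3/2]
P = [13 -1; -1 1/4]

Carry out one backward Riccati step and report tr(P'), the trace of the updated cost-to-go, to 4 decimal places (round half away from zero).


BᵀP = [-53.0000 4.2500]
S = R + BᵀPB = [3/2] + [216.2500] = [217.7500]
BᵀPA = [212.0000 -48.7500]
K = S⁻¹·BᵀPA = [0.9736 -0.2239]
A−BK = [-0.1056 0.1045; -0.9736 1.2239]
AᵀP(A−BK) = [1.5982 -0.5373; -0.5373 0.3358]
P' = Q + AᵀP(A−BK) = [4.8482 2.4627; 2.4627 9.3358]
tr(P') = 14.1840

14.1840


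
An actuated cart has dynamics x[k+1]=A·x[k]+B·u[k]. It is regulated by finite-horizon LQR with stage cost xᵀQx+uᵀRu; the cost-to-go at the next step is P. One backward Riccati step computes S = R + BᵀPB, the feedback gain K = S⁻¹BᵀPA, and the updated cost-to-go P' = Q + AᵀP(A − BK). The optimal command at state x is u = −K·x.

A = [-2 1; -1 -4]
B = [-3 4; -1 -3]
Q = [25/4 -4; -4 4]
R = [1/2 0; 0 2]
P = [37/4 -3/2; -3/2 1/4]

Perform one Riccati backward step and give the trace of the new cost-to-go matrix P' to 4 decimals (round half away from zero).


10.5896

BᵀP = [-26.2500 4.2500; 41.5000 -6.7500]
S = R + BᵀPB = [1/2 0; 0 2] + [74.5000 -117.7500; -117.7500 186.2500] = [75.0000 -117.7500; -117.7500 188.2500]
BᵀPA = [48.2500 -43.2500; -76.2500 68.5000]
K = S⁻¹·BᵀPA = [0.4124 -0.2993; -0.1471 0.1766]
A−BK = [-0.1744 -0.6046; -1.0288 -3.7694]
AᵀP(A−BK) = [0.1360 -0.0880; -0.0880 0.2036]
P' = Q + AᵀP(A−BK) = [6.3860 -4.0880; -4.0880 4.2036]
tr(P') = 10.5896


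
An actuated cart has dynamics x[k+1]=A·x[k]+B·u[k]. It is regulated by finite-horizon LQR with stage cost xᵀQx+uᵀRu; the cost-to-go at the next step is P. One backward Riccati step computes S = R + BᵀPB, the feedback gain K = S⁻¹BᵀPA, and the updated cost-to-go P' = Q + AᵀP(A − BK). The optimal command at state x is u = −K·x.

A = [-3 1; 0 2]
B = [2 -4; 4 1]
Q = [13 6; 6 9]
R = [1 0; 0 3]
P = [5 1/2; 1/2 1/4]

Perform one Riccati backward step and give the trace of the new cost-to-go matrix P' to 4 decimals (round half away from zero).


BᵀP = [12.0000 2.0000; -19.5000 -1.7500]
S = R + BᵀPB = [1 0; 0 3] + [32.0000 -46.0000; -46.0000 76.2500] = [33.0000 -46.0000; -46.0000 79.2500]
BᵀPA = [-36.0000 16.0000; 58.5000 -23.0000]
K = S⁻¹·BᵀPA = [-0.3245 0.4206; 0.5498 -0.0461]
A−BK = [-0.1517 -0.0255; 0.7481 0.3635]
AᵀP(A−BK) = [1.1537 -0.1622; -0.1622 0.2103]
P' = Q + AᵀP(A−BK) = [14.1537 5.8378; 5.8378 9.2103]
tr(P') = 23.3640

23.3640


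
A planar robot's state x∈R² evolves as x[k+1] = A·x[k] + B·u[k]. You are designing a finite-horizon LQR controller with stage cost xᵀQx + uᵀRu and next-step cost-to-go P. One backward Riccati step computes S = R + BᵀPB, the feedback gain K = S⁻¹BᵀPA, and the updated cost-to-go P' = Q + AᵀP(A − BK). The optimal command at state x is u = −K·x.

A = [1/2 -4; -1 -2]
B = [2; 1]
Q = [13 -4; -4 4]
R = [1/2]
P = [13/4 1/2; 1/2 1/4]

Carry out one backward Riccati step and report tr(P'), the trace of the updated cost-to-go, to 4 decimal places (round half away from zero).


19.1776

BᵀP = [7.0000 1.2500]
S = R + BᵀPB = [1/2] + [15.2500] = [15.7500]
BᵀPA = [2.2500 -30.5000]
K = S⁻¹·BᵀPA = [0.1429 -1.9365]
A−BK = [0.2143 -0.1270; -1.1429 -0.0635]
AᵀP(A−BK) = [0.2411 -0.1429; -0.1429 1.9365]
P' = Q + AᵀP(A−BK) = [13.2411 -4.1429; -4.1429 5.9365]
tr(P') = 19.1776


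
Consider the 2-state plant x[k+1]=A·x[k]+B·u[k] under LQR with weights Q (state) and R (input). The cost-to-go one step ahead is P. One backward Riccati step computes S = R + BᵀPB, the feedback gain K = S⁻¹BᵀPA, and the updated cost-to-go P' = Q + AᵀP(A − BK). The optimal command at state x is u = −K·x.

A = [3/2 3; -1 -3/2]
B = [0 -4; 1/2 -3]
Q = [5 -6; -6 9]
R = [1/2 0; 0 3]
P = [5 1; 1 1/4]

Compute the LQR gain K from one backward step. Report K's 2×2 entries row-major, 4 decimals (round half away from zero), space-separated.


-0.0426 -0.0638 -0.2732 -0.5677

BᵀP = [0.5000 0.1250; -23.0000 -4.7500]
S = R + BᵀPB = [1/2 0; 0 3] + [0.0625 -2.3750; -2.3750 106.2500] = [0.5625 -2.3750; -2.3750 109.2500]
BᵀPA = [0.6250 1.3125; -29.7500 -61.8750]
K = S⁻¹·BᵀPA = [-0.0426 -0.0638; -0.2732 -0.5677]
A−BK = [0.4071 0.7290; -1.7984 -3.1713]
AᵀP(A−BK) = [0.3978 0.7744; 0.7744 1.5168]
P' = Q + AᵀP(A−BK) = [5.3978 -5.2256; -5.2256 10.5168]
tr(P') = 15.9146


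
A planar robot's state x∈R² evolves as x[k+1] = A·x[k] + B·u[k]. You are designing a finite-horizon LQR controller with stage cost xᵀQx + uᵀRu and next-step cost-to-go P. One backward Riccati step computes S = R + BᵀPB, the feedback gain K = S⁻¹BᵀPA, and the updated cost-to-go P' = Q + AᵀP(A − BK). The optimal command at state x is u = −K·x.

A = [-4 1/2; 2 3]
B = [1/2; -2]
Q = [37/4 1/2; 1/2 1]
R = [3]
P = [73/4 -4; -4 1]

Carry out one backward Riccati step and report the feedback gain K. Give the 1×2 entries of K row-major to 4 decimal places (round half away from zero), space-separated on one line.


-3.9105 -0.1757

BᵀP = [17.1250 -4.0000]
S = R + BᵀPB = [3] + [16.5625] = [19.5625]
BᵀPA = [-76.5000 -3.4375]
K = S⁻¹·BᵀPA = [-3.9105 -0.1757]
A−BK = [-2.0447 0.5879; -5.8211 2.6486]
AᵀP(A−BK) = [60.8435 0.0575; 0.0575 0.9585]
P' = Q + AᵀP(A−BK) = [70.0935 0.5575; 0.5575 1.9585]
tr(P') = 72.0519


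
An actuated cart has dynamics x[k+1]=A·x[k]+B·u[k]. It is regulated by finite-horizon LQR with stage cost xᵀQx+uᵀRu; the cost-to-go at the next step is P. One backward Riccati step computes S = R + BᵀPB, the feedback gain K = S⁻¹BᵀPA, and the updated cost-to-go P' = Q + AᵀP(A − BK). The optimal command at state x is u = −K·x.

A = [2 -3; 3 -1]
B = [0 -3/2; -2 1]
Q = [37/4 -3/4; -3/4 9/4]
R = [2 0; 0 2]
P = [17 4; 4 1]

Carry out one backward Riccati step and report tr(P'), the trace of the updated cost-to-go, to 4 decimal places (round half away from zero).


BᵀP = [-8.0000 -2.0000; -21.5000 -5.0000]
S = R + BᵀPB = [2 0; 0 2] + [4.0000 10.0000; 10.0000 27.2500] = [6.0000 10.0000; 10.0000 29.2500]
BᵀPA = [-22.0000 26.0000; -58.0000 69.5000]
K = S⁻¹·BᵀPA = [-0.8411 0.8675; -1.6954 2.0795]
A−BK = [-0.5430 0.1192; 3.0132 -1.3444]
AᵀP(A−BK) = [8.1656 -9.3046; -9.3046 10.9205]
P' = Q + AᵀP(A−BK) = [17.4156 -10.0546; -10.0546 13.1705]
tr(P') = 30.5861

30.5861


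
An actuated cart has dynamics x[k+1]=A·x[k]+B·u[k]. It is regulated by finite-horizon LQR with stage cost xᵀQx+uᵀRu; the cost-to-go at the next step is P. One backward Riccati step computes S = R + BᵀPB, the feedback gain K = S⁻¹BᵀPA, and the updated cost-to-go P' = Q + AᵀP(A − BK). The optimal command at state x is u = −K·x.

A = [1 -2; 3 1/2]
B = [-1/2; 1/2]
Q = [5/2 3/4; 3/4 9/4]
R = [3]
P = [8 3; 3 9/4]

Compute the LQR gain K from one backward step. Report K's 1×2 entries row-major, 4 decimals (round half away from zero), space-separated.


-0.8923 1.1846

BᵀP = [-2.5000 -0.3750]
S = R + BᵀPB = [3] + [1.0625] = [4.0625]
BᵀPA = [-3.6250 4.8125]
K = S⁻¹·BᵀPA = [-0.8923 1.1846]
A−BK = [0.5538 -1.4077; 3.4462 -0.0923]
AᵀP(A−BK) = [43.0154 -24.8308; -24.8308 20.8615]
P' = Q + AᵀP(A−BK) = [45.5154 -24.0808; -24.0808 23.1115]
tr(P') = 68.6269


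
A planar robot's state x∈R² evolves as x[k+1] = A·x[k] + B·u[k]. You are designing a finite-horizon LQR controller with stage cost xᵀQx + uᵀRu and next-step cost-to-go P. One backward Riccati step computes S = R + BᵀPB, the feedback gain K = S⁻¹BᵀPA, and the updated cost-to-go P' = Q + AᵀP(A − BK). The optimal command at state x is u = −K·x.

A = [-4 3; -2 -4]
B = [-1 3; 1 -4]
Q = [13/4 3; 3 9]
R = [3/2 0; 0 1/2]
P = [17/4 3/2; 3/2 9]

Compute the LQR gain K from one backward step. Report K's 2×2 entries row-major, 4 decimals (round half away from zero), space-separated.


BᵀP = [-2.7500 7.5000; 6.7500 -31.5000]
S = R + BᵀPB = [3/2 0; 0 1/2] + [10.2500 -38.2500; -38.2500 146.2500] = [11.7500 -38.2500; -38.2500 146.7500]
BᵀPA = [-4.0000 -38.2500; 36.0000 146.2500]
K = S⁻¹·BᵀPA = [3.0239 -0.0732; 1.0335 0.9775]
A−BK = [-4.0766 -0.0057; -0.8900 -0.0167]
AᵀP(A−BK) = [102.8900 0.5167; 0.5167 0.4888]
P' = Q + AᵀP(A−BK) = [106.1400 3.5167; 3.5167 9.4888]
tr(P') = 115.6287

3.0239 -0.0732 1.0335 0.9775


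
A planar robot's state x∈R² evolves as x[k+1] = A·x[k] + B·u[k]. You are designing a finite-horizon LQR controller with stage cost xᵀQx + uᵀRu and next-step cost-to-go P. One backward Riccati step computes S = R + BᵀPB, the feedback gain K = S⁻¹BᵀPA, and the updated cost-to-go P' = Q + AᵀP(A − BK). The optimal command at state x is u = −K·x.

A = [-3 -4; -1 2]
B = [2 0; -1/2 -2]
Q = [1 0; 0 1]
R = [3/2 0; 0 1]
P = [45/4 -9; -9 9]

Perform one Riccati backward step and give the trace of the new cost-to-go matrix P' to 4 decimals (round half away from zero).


BᵀP = [27.0000 -22.5000; 18.0000 -18.0000]
S = R + BᵀPB = [3/2 0; 0 1] + [65.2500 45.0000; 45.0000 36.0000] = [66.7500 45.0000; 45.0000 37.0000]
BᵀPA = [-58.5000 -153.0000; -36.0000 -108.0000]
K = S⁻¹·BᵀPA = [-1.2243 -1.8010; 0.5160 -0.7285]
A−BK = [-0.5514 -0.3980; -0.5801 -0.3575]
AᵀP(A−BK) = [3.2062 3.4148; 3.4148 5.7673]
P' = Q + AᵀP(A−BK) = [4.2062 3.4148; 3.4148 6.7673]
tr(P') = 10.9734

10.9734


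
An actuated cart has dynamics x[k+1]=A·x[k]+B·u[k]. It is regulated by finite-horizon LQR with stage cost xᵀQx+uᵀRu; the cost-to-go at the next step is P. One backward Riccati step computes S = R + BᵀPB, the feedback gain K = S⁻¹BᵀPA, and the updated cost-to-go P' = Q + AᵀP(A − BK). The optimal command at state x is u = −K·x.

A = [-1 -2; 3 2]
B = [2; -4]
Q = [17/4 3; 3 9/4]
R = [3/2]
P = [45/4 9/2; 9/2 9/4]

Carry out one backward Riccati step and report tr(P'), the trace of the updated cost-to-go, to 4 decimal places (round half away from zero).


19.3571

BᵀP = [4.5000 0.0000]
S = R + BᵀPB = [3/2] + [9.0000] = [10.5000]
BᵀPA = [-4.5000 -9.0000]
K = S⁻¹·BᵀPA = [-0.4286 -0.8571]
A−BK = [-0.1429 -0.2857; 1.2857 -1.4286]
AᵀP(A−BK) = [2.5714 -3.8571; -3.8571 10.2857]
P' = Q + AᵀP(A−BK) = [6.8214 -0.8571; -0.8571 12.5357]
tr(P') = 19.3571


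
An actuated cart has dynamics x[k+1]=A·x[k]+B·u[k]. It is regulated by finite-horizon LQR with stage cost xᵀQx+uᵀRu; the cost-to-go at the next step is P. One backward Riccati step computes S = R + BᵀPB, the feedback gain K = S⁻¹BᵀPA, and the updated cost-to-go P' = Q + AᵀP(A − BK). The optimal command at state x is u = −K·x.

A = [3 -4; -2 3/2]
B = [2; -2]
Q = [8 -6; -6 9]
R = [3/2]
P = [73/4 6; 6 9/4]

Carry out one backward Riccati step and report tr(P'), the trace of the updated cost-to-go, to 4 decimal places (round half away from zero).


34.9234

BᵀP = [24.5000 7.5000]
S = R + BᵀPB = [3/2] + [34.0000] = [35.5000]
BᵀPA = [58.5000 -86.7500]
K = S⁻¹·BᵀPA = [1.6479 -2.4437]
A−BK = [-0.2958 0.8873; 1.2958 -3.3873]
AᵀP(A−BK) = [4.8486 -7.7958; -7.7958 13.0748]
P' = Q + AᵀP(A−BK) = [12.8486 -13.7958; -13.7958 22.0748]
tr(P') = 34.9234


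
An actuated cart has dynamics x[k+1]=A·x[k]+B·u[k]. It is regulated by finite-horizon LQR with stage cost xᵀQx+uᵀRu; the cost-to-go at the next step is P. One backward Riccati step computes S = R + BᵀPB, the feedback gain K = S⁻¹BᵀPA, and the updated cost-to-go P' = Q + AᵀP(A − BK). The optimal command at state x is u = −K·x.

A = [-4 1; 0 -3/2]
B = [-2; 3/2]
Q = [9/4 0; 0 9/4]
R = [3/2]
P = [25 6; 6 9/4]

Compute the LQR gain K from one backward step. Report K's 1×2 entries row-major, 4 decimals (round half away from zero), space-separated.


BᵀP = [-41.0000 -8.6250]
S = R + BᵀPB = [3/2] + [69.0625] = [70.5625]
BᵀPA = [164.0000 -28.0625]
K = S⁻¹·BᵀPA = [2.3242 -0.3977]
A−BK = [0.6484 0.2046; -3.4863 -0.9035]
AᵀP(A−BK) = [18.8344 1.2223; 1.2223 0.9021]
P' = Q + AᵀP(A−BK) = [21.0844 1.2223; 1.2223 3.1521]
tr(P') = 24.2365

2.3242 -0.3977


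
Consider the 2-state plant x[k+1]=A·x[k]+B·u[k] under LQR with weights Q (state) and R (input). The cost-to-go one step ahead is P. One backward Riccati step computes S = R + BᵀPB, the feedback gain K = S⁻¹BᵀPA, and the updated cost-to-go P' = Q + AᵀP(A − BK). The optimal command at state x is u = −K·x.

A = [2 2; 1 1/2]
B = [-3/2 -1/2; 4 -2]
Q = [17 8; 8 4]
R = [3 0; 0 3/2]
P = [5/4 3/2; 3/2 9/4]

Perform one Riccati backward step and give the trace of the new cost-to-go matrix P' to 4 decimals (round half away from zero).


BᵀP = [4.1250 6.7500; -3.6250 -5.2500]
S = R + BᵀPB = [3 0; 0 3/2] + [20.8125 -15.5625; -15.5625 12.3125] = [23.8125 -15.5625; -15.5625 13.8125]
BᵀPA = [15.0000 11.6250; -12.5000 -9.8750]
K = S⁻¹·BᵀPA = [0.1459 0.0795; -0.7405 -0.6254]
A−BK = [1.8486 1.8065; -1.0649 -1.0686]
AᵀP(A−BK) = [1.8041 1.6155; 1.6155 1.4629]
P' = Q + AᵀP(A−BK) = [18.8041 9.6155; 9.6155 5.4629]
tr(P') = 24.2670

24.2670


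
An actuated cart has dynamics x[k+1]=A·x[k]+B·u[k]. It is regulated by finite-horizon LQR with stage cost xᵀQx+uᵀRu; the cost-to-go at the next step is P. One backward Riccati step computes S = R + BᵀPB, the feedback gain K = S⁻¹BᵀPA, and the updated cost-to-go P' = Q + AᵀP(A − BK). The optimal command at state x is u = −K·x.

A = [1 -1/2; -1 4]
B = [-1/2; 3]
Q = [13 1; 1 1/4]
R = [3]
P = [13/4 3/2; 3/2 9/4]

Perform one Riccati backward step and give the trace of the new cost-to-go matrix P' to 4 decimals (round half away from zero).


BᵀP = [2.8750 6.0000]
S = R + BᵀPB = [3] + [16.5625] = [19.5625]
BᵀPA = [-3.1250 22.5625]
K = S⁻¹·BᵀPA = [-0.1597 1.1534]
A−BK = [0.9201 0.0767; -0.5208 0.5399]
AᵀP(A−BK) = [2.0008 -0.2708; -0.2708 4.7899]
P' = Q + AᵀP(A−BK) = [15.0008 0.7292; 0.7292 5.0399]
tr(P') = 20.0407

20.0407


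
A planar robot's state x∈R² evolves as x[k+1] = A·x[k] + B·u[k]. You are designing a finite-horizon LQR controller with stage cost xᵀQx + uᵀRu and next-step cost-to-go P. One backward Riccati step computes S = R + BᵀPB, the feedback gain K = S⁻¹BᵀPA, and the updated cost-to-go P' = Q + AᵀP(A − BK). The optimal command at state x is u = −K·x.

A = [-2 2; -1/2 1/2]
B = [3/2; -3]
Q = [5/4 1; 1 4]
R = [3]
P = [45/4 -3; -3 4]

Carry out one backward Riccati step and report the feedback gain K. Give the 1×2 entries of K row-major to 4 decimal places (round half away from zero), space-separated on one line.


-0.4764 0.4764

BᵀP = [25.8750 -16.5000]
S = R + BᵀPB = [3] + [88.3125] = [91.3125]
BᵀPA = [-43.5000 43.5000]
K = S⁻¹·BᵀPA = [-0.4764 0.4764]
A−BK = [-1.2854 1.2854; -1.9292 1.9292]
AᵀP(A−BK) = [19.2772 -19.2772; -19.2772 19.2772]
P' = Q + AᵀP(A−BK) = [20.5272 -18.2772; -18.2772 23.2772]
tr(P') = 43.8044


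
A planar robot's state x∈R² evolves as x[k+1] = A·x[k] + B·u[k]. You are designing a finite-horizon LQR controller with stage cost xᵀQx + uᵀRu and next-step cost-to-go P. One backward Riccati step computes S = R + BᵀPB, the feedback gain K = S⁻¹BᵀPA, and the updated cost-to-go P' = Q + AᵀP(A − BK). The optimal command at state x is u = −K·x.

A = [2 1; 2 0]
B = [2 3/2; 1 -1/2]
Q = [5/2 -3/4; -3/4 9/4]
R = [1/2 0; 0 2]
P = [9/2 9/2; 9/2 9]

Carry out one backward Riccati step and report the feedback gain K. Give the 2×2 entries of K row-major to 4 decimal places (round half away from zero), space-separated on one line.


1.4906 0.2374 -0.4288 0.2399

BᵀP = [13.5000 18.0000; 4.5000 2.2500]
S = R + BᵀPB = [1/2 0; 0 2] + [45.0000 11.2500; 11.2500 5.6250] = [45.5000 11.2500; 11.2500 7.6250]
BᵀPA = [63.0000 13.5000; 13.5000 4.5000]
K = S⁻¹·BᵀPA = [1.4906 0.2374; -0.4288 0.2399]
A−BK = [-0.3381 0.1653; 0.2950 -0.1174]
AᵀP(A−BK) = [1.8786 -0.1940; -0.1940 0.2157]
P' = Q + AᵀP(A−BK) = [4.3786 -0.9440; -0.9440 2.4657]
tr(P') = 6.8443


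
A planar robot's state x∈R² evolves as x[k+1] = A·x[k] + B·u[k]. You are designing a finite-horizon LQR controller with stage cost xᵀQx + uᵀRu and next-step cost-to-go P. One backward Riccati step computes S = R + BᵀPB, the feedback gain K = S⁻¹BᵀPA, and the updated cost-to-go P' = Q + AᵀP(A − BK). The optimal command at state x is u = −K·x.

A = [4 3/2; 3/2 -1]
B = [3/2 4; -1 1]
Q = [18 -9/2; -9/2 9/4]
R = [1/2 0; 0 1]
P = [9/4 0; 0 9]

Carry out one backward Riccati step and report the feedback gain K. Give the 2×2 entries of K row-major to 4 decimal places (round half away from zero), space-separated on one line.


BᵀP = [3.3750 -9.0000; 9.0000 9.0000]
S = R + BᵀPB = [1/2 0; 0 1] + [14.0625 4.5000; 4.5000 45.0000] = [14.5625 4.5000; 4.5000 46.0000]
BᵀPA = [0.0000 14.0625; 49.5000 4.5000]
K = S⁻¹·BᵀPA = [-0.3429 0.9646; 1.1096 0.0035]
A−BK = [0.0758 0.0393; 0.0475 -0.0389]
AᵀP(A−BK) = [1.3233 -0.1714; -0.1714 0.4823]
P' = Q + AᵀP(A−BK) = [19.3233 -4.6714; -4.6714 2.7323]
tr(P') = 22.0556

-0.3429 0.9646 1.1096 0.0035


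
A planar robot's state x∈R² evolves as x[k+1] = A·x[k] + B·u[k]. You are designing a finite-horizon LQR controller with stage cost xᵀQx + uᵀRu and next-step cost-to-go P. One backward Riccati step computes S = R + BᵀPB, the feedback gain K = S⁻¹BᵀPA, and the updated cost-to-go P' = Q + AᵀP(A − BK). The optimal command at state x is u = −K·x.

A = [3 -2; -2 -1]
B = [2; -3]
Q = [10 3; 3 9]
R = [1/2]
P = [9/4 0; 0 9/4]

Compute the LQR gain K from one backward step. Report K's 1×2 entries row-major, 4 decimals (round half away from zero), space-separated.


0.9076 -0.0756

BᵀP = [4.5000 -6.7500]
S = R + BᵀPB = [1/2] + [29.2500] = [29.7500]
BᵀPA = [27.0000 -2.2500]
K = S⁻¹·BᵀPA = [0.9076 -0.0756]
A−BK = [1.1849 -1.8487; 0.7227 -1.2269]
AᵀP(A−BK) = [4.7458 -6.9580; -6.9580 11.0798]
P' = Q + AᵀP(A−BK) = [14.7458 -3.9580; -3.9580 20.0798]
tr(P') = 34.8256


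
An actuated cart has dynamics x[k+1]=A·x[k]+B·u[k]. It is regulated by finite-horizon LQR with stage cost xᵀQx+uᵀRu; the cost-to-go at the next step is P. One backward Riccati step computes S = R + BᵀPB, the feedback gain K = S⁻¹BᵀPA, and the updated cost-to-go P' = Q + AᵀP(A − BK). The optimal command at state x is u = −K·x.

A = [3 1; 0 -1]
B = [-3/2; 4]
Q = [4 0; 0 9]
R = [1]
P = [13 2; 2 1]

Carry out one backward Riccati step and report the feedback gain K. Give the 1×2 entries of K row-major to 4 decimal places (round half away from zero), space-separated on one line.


-1.5506 -0.5618

BᵀP = [-11.5000 1.0000]
S = R + BᵀPB = [1] + [21.2500] = [22.2500]
BᵀPA = [-34.5000 -12.5000]
K = S⁻¹·BᵀPA = [-1.5506 -0.5618]
A−BK = [0.6742 0.1573; 6.2022 1.2472]
AᵀP(A−BK) = [63.5056 13.6180; 13.6180 2.9775]
P' = Q + AᵀP(A−BK) = [67.5056 13.6180; 13.6180 11.9775]
tr(P') = 79.4831


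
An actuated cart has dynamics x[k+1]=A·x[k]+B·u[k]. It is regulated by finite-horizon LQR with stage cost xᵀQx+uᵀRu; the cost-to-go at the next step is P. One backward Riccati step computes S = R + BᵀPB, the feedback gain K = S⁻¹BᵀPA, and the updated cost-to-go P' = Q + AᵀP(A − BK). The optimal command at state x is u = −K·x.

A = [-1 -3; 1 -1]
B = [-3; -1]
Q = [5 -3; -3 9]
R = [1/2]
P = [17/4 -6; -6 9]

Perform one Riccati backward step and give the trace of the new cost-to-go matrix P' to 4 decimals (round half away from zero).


BᵀP = [-6.7500 9.0000]
S = R + BᵀPB = [1/2] + [11.2500] = [11.7500]
BᵀPA = [15.7500 11.2500]
K = S⁻¹·BᵀPA = [1.3404 0.9574]
A−BK = [3.0213 -0.1277; 2.3404 -0.0426]
AᵀP(A−BK) = [4.1383 0.6702; 0.6702 0.4787]
P' = Q + AᵀP(A−BK) = [9.1383 -2.3298; -2.3298 9.4787]
tr(P') = 18.6170

18.6170


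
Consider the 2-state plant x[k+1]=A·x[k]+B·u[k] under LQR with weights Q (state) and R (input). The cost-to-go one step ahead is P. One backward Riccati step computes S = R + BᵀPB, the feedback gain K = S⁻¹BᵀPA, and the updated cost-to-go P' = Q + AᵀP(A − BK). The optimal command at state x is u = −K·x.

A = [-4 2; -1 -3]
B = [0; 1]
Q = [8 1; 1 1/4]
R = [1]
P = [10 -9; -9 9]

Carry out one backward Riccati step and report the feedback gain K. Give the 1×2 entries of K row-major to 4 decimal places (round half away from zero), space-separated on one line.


2.7000 -4.5000

BᵀP = [-9.0000 9.0000]
S = R + BᵀPB = [1] + [9.0000] = [10.0000]
BᵀPA = [27.0000 -45.0000]
K = S⁻¹·BᵀPA = [2.7000 -4.5000]
A−BK = [-4.0000 2.0000; -3.7000 1.5000]
AᵀP(A−BK) = [24.1000 -21.5000; -21.5000 26.5000]
P' = Q + AᵀP(A−BK) = [32.1000 -20.5000; -20.5000 26.7500]
tr(P') = 58.8500


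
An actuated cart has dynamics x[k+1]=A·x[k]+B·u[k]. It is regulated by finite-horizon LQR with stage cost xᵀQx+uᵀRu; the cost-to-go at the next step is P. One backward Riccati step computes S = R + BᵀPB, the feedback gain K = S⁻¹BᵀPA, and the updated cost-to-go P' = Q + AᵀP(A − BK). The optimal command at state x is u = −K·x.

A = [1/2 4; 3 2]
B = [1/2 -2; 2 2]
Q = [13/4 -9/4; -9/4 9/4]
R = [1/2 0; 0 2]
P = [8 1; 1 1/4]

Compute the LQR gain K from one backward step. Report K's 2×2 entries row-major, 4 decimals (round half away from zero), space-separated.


BᵀP = [6.0000 1.0000; -14.0000 -1.5000]
S = R + BᵀPB = [1/2 0; 0 2] + [5.0000 -10.0000; -10.0000 25.0000] = [5.5000 -10.0000; -10.0000 27.0000]
BᵀPA = [6.0000 26.0000; -11.5000 -59.0000]
K = S⁻¹·BᵀPA = [0.9691 2.3093; -0.0670 -1.3299]
A−BK = [-0.1186 0.1856; 1.1959 0.0412]
AᵀP(A−BK) = [0.6649 1.3505; 1.3505 6.4948]
P' = Q + AᵀP(A−BK) = [3.9149 -0.8995; -0.8995 8.7448]
tr(P') = 12.6598

0.9691 2.3093 -0.0670 -1.3299


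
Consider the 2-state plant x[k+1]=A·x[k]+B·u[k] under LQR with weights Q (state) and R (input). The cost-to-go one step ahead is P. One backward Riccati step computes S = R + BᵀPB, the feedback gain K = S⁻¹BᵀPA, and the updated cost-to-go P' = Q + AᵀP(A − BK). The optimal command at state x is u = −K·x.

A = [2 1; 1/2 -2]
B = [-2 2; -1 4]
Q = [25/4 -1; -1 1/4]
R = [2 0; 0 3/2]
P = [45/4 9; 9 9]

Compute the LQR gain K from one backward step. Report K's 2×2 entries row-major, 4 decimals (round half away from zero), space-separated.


BᵀP = [-31.5000 -27.0000; 58.5000 54.0000]
S = R + BᵀPB = [2 0; 0 3/2] + [90.0000 -171.0000; -171.0000 333.0000] = [92.0000 -171.0000; -171.0000 334.5000]
BᵀPA = [-76.5000 22.5000; 144.0000 -49.5000]
K = S⁻¹·BᵀPA = [-0.6296 -0.6120; 0.1086 -0.4609]
A−BK = [0.5235 0.6977; -0.5641 -0.7686]
AᵀP(A−BK) = [1.4420 1.5433; 1.5433 2.2082]
P' = Q + AᵀP(A−BK) = [7.6920 0.5433; 0.5433 2.4582]
tr(P') = 10.1502

-0.6296 -0.6120 0.1086 -0.4609


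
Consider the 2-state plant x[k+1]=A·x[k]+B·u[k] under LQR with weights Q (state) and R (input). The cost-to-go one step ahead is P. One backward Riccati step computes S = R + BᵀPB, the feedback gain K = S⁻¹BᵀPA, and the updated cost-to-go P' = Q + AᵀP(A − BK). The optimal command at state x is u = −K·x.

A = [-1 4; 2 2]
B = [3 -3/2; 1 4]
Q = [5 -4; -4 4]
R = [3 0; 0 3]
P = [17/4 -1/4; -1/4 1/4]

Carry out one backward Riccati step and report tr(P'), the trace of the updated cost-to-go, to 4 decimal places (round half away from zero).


BᵀP = [12.5000 -0.5000; -7.3750 1.3750]
S = R + BᵀPB = [3 0; 0 3] + [37.0000 -20.7500; -20.7500 16.5625] = [40.0000 -20.7500; -20.7500 19.5625]
BᵀPA = [-13.5000 49.0000; 10.1250 -26.7500]
K = S⁻¹·BᵀPA = [-0.1534 1.1465; 0.3548 -0.1513]
A−BK = [-0.0075 0.3335; 0.7342 1.4587]
AᵀP(A−BK) = [0.5860 -0.4901; -0.4901 4.7736]
P' = Q + AᵀP(A−BK) = [5.5860 -4.4901; -4.4901 8.7736]
tr(P') = 14.3596

14.3596


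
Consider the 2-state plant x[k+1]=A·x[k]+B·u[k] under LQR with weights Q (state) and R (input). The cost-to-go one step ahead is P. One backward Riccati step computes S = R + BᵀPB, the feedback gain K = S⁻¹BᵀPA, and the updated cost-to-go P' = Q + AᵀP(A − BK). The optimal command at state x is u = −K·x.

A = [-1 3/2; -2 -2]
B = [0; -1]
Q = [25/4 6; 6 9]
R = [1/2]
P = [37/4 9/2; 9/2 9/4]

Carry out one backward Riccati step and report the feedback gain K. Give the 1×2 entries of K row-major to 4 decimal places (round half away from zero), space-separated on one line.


BᵀP = [-4.5000 -2.2500]
S = R + BᵀPB = [1/2] + [2.2500] = [2.7500]
BᵀPA = [9.0000 -2.2500]
K = S⁻¹·BᵀPA = [3.2727 -0.8182]
A−BK = [-1.0000 1.5000; 1.2727 -2.8182]
AᵀP(A−BK) = [6.7955 -2.0114; -2.0114 0.9716]
P' = Q + AᵀP(A−BK) = [13.0455 3.9886; 3.9886 9.9716]
tr(P') = 23.0170

3.2727 -0.8182


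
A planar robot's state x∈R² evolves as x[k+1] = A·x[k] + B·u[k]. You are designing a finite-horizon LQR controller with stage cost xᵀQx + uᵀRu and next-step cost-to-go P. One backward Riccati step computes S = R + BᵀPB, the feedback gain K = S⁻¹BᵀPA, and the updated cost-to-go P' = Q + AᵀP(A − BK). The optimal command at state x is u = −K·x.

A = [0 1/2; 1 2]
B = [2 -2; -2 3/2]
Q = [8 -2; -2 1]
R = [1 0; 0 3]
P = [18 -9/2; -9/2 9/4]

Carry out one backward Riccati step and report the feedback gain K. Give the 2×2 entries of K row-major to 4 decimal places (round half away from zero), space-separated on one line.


BᵀP = [45.0000 -13.5000; -42.7500 12.3750]
S = R + BᵀPB = [1 0; 0 3] + [117.0000 -110.2500; -110.2500 104.0625] = [118.0000 -110.2500; -110.2500 107.0625]
BᵀPA = [-13.5000 -4.5000; 12.3750 3.3750]
K = S⁻¹·BᵀPA = [-0.1693 -0.2293; -0.0588 -0.2046]
A−BK = [0.2211 0.5494; 0.7495 1.8483]
AᵀP(A−BK) = [0.6915 1.6864; 1.6864 4.1587]
P' = Q + AᵀP(A−BK) = [8.6915 -0.3136; -0.3136 5.1587]
tr(P') = 13.8502

-0.1693 -0.2293 -0.0588 -0.2046


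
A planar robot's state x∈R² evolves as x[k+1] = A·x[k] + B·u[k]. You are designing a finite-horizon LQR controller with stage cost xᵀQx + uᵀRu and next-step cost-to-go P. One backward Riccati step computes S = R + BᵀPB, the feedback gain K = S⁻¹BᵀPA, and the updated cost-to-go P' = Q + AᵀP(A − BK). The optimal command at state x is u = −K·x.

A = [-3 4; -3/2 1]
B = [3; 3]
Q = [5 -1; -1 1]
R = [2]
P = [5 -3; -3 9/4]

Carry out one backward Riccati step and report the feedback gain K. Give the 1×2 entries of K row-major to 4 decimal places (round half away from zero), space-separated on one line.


BᵀP = [6.0000 -2.2500]
S = R + BᵀPB = [2] + [11.2500] = [13.2500]
BᵀPA = [-14.6250 21.7500]
K = S⁻¹·BᵀPA = [-1.1038 1.6415]
A−BK = [0.3113 -0.9245; 1.8113 -3.9245]
AᵀP(A−BK) = [6.9198 -12.3679; -12.3679 22.5472]
P' = Q + AᵀP(A−BK) = [11.9198 -13.3679; -13.3679 23.5472]
tr(P') = 35.4670

-1.1038 1.6415


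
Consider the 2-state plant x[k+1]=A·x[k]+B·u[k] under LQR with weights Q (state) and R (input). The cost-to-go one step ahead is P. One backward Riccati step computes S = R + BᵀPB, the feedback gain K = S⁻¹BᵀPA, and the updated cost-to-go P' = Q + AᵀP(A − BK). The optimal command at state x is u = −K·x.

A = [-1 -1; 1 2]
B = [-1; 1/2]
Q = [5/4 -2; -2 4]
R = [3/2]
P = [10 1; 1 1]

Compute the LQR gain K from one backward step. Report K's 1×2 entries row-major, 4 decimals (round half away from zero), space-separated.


0.8372 0.7907

BᵀP = [-9.5000 -0.5000]
S = R + BᵀPB = [3/2] + [9.2500] = [10.7500]
BᵀPA = [9.0000 8.5000]
K = S⁻¹·BᵀPA = [0.8372 0.7907]
A−BK = [-0.1628 -0.2093; 0.5814 1.6047]
AᵀP(A−BK) = [1.4651 1.8837; 1.8837 3.2791]
P' = Q + AᵀP(A−BK) = [2.7151 -0.1163; -0.1163 7.2791]
tr(P') = 9.9942


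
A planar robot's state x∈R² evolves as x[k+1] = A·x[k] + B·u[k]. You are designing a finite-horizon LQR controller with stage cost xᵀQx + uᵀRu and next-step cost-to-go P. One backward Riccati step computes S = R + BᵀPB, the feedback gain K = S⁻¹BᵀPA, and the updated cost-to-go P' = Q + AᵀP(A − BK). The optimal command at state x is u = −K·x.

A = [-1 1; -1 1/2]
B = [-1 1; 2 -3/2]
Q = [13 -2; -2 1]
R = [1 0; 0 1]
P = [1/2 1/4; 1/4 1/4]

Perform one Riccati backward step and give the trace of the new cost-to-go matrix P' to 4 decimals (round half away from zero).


16.0000

BᵀP = [0.0000 0.2500; 0.1250 -0.1250]
S = R + BᵀPB = [1 0; 0 1] + [0.5000 -0.3750; -0.3750 0.3125] = [1.5000 -0.3750; -0.3750 1.3125]
BᵀPA = [-0.2500 0.1250; 0.0000 0.0625]
K = S⁻¹·BᵀPA = [-0.1795 0.1026; -0.0513 0.0769]
A−BK = [-1.1282 1.0256; -0.7179 0.4103]
AᵀP(A−BK) = [1.2051 -0.9744; -0.9744 0.7949]
P' = Q + AᵀP(A−BK) = [14.2051 -2.9744; -2.9744 1.7949]
tr(P') = 16.0000


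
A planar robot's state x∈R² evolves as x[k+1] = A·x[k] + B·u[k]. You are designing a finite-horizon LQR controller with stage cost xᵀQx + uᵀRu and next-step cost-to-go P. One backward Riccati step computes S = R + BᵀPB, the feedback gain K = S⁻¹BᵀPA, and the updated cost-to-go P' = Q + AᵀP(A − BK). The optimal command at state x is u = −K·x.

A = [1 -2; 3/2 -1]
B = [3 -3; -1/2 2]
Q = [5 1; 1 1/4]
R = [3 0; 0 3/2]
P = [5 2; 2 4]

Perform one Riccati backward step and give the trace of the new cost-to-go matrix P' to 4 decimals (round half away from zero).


BᵀP = [14.0000 4.0000; -11.0000 2.0000]
S = R + BᵀPB = [3 0; 0 3/2] + [40.0000 -34.0000; -34.0000 37.0000] = [43.0000 -34.0000; -34.0000 38.5000]
BᵀPA = [20.0000 -32.0000; -8.0000 20.0000]
K = S⁻¹·BᵀPA = [0.9970 -1.1051; 0.6727 -0.4565]
A−BK = [0.0270 -0.0541; 0.6532 -0.6396]
AᵀP(A−BK) = [5.4414 -5.5495; -5.5495 5.7658]
P' = Q + AᵀP(A−BK) = [10.4414 -4.5495; -4.5495 6.0158]
tr(P') = 16.4572

16.4572


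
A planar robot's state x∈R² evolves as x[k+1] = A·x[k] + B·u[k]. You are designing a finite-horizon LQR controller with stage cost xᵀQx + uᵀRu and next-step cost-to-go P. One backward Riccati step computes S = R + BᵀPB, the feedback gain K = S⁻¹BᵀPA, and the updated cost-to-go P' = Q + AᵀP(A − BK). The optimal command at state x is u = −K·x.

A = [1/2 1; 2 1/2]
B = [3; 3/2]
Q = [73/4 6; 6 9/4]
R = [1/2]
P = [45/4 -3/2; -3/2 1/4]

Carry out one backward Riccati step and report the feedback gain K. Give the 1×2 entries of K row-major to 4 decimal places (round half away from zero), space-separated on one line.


0.0844 0.3315

BᵀP = [31.5000 -4.1250]
S = R + BᵀPB = [1/2] + [88.3125] = [88.8125]
BᵀPA = [7.5000 29.4375]
K = S⁻¹·BᵀPA = [0.0844 0.3315]
A−BK = [0.2467 0.0056; 1.8733 0.0028]
AᵀP(A−BK) = [0.1791 0.0141; 0.0141 0.0552]
P' = Q + AᵀP(A−BK) = [18.4291 6.0141; 6.0141 2.3052]
tr(P') = 20.7344


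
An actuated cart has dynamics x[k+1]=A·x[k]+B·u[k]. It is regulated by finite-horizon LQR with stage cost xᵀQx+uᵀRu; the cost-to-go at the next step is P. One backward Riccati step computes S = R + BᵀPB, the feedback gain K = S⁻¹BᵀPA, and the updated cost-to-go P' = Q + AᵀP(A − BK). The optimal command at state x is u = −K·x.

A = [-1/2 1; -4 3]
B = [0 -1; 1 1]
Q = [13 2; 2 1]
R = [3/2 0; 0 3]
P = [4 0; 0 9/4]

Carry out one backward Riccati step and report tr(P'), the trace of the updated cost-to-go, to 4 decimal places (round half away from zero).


40.9620

BᵀP = [0.0000 2.2500; -4.0000 2.2500]
S = R + BᵀPB = [3/2 0; 0 3] + [2.2500 2.2500; 2.2500 6.2500] = [3.7500 2.2500; 2.2500 9.2500]
BᵀPA = [-9.0000 6.7500; -7.0000 2.7500]
K = S⁻¹·BᵀPA = [-2.2785 1.8987; -0.2025 -0.1646]
A−BK = [-0.7025 0.8354; -1.5190 1.2658]
AᵀP(A−BK) = [15.0759 -13.0633; -13.0633 11.8861]
P' = Q + AᵀP(A−BK) = [28.0759 -11.0633; -11.0633 12.8861]
tr(P') = 40.9620


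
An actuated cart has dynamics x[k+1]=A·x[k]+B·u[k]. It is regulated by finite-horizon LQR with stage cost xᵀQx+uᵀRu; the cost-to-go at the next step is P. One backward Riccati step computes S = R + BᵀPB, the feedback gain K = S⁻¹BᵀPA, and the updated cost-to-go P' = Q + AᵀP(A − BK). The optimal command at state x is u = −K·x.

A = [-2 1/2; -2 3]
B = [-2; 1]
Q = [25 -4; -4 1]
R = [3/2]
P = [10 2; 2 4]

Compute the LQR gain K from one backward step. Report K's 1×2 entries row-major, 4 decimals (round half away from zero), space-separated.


BᵀP = [-18.0000 0.0000]
S = R + BᵀPB = [3/2] + [36.0000] = [37.5000]
BᵀPA = [36.0000 -9.0000]
K = S⁻¹·BᵀPA = [0.9600 -0.2400]
A−BK = [-0.0800 0.0200; -2.9600 3.2400]
AᵀP(A−BK) = [37.4400 -39.3600; -39.3600 42.3400]
P' = Q + AᵀP(A−BK) = [62.4400 -43.3600; -43.3600 43.3400]
tr(P') = 105.7800

0.9600 -0.2400


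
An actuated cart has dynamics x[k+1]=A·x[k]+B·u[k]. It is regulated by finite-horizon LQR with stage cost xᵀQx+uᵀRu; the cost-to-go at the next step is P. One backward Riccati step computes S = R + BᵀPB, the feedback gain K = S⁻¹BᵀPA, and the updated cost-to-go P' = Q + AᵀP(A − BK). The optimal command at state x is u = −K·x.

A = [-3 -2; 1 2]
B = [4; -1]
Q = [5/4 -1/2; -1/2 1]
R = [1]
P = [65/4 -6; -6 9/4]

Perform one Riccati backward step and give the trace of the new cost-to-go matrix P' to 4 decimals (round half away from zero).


BᵀP = [71.0000 -26.2500]
S = R + BᵀPB = [1] + [310.2500] = [311.2500]
BᵀPA = [-239.2500 -194.5000]
K = S⁻¹·BᵀPA = [-0.7687 -0.6249]
A−BK = [0.0747 0.4996; 0.2313 1.3751]
AᵀP(A−BK) = [0.5946 0.4928; 0.4928 0.4570]
P' = Q + AᵀP(A−BK) = [1.8446 -0.0072; -0.0072 1.4570]
tr(P') = 3.3016

3.3016


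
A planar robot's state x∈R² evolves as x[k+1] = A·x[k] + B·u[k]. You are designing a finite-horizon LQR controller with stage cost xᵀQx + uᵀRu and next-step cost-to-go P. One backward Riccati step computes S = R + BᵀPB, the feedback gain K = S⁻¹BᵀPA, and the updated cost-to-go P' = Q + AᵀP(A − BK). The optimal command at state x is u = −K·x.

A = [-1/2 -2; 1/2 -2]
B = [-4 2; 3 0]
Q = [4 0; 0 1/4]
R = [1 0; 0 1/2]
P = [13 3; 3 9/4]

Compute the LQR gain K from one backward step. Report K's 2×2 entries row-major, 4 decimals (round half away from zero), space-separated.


0.1523 -0.5092 0.0590 -2.0532

BᵀP = [-43.0000 -5.2500; 26.0000 6.0000]
S = R + BᵀPB = [1 0; 0 1/2] + [156.2500 -86.0000; -86.0000 52.0000] = [157.2500 -86.0000; -86.0000 52.5000]
BᵀPA = [18.8750 96.5000; -10.0000 -64.0000]
K = S⁻¹·BᵀPA = [0.1523 -0.5092; 0.0590 -2.0532]
A−BK = [-0.0088 0.0695; 0.0430 -0.4723]
AᵀP(A−BK) = [0.0278 -0.1704; -0.1704 2.7349]
P' = Q + AᵀP(A−BK) = [4.0278 -0.1704; -0.1704 2.9849]
tr(P') = 7.0128


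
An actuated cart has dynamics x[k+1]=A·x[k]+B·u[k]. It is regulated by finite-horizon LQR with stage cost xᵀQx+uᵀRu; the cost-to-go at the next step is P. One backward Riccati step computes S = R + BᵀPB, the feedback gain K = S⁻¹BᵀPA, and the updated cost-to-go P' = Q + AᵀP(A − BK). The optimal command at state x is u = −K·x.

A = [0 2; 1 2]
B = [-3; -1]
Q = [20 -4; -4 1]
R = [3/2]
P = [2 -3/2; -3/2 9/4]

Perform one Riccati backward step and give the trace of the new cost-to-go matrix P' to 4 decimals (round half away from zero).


26.2647

BᵀP = [-4.5000 2.2500]
S = R + BᵀPB = [3/2] + [11.2500] = [12.7500]
BᵀPA = [2.2500 -4.5000]
K = S⁻¹·BᵀPA = [0.1765 -0.3529]
A−BK = [0.5294 0.9412; 1.1765 1.6471]
AᵀP(A−BK) = [1.8529 2.2941; 2.2941 3.4118]
P' = Q + AᵀP(A−BK) = [21.8529 -1.7059; -1.7059 4.4118]
tr(P') = 26.2647


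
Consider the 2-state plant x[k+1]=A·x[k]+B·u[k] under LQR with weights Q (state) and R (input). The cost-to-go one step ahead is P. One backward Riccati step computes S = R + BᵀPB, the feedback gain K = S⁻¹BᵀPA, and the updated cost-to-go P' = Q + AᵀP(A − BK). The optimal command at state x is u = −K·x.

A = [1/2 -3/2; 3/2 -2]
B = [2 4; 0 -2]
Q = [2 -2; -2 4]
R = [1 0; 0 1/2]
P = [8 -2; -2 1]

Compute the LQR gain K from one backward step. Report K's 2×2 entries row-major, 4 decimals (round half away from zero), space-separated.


0.4622 -0.7526 -0.1840 0.1227

BᵀP = [16.0000 -4.0000; 36.0000 -10.0000]
S = R + BᵀPB = [1 0; 0 1/2] + [32.0000 72.0000; 72.0000 164.0000] = [33.0000 72.0000; 72.0000 164.5000]
BᵀPA = [2.0000 -16.0000; 3.0000 -34.0000]
K = S⁻¹·BᵀPA = [0.4622 -0.7526; -0.1840 0.1227]
A−BK = [0.3119 -0.4857; 1.1319 -1.7546]
AᵀP(A−BK) = [0.8778 -1.3630; -1.3630 2.1309]
P' = Q + AᵀP(A−BK) = [2.8778 -3.3630; -3.3630 6.1309]
tr(P') = 9.0087


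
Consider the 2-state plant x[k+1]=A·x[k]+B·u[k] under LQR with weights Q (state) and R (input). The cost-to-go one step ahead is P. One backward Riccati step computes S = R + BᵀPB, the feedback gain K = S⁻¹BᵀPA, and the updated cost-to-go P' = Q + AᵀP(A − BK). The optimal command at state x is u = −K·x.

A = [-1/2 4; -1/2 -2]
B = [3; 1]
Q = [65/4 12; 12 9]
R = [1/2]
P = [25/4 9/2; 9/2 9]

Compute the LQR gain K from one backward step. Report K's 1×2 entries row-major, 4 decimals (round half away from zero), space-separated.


BᵀP = [23.2500 22.5000]
S = R + BᵀPB = [1/2] + [92.2500] = [92.7500]
BᵀPA = [-22.8750 48.0000]
K = S⁻¹·BᵀPA = [-0.2466 0.5175]
A−BK = [0.2399 2.4474; -0.2534 -2.5175]
AᵀP(A−BK) = [0.4208 3.8383; 3.8383 39.1590]
P' = Q + AᵀP(A−BK) = [16.6708 15.8383; 15.8383 48.1590]
tr(P') = 64.8299

-0.2466 0.5175


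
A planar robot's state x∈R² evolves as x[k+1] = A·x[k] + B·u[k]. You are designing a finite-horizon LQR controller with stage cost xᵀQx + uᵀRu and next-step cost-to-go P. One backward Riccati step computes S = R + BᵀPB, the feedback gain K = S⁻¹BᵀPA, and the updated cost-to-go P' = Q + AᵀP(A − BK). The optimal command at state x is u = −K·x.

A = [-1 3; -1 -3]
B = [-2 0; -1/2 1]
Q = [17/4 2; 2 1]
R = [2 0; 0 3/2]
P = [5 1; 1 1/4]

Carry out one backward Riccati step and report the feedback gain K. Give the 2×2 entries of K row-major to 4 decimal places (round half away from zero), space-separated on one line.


0.5170 -1.0424 -0.0865 0.0200

BᵀP = [-10.5000 -2.1250; 1.0000 0.2500]
S = R + BᵀPB = [2 0; 0 3/2] + [22.0625 -2.1250; -2.1250 0.2500] = [24.0625 -2.1250; -2.1250 1.7500]
BᵀPA = [12.6250 -25.1250; -1.2500 2.2500]
K = S⁻¹·BᵀPA = [0.5170 -1.0424; -0.0865 0.0200]
A−BK = [0.0341 0.9152; -0.6550 -3.5411]
AᵀP(A−BK) = [0.6143 -1.0648; -1.0648 3.0150]
P' = Q + AᵀP(A−BK) = [4.8643 0.9352; 0.9352 4.0150]
tr(P') = 8.8793


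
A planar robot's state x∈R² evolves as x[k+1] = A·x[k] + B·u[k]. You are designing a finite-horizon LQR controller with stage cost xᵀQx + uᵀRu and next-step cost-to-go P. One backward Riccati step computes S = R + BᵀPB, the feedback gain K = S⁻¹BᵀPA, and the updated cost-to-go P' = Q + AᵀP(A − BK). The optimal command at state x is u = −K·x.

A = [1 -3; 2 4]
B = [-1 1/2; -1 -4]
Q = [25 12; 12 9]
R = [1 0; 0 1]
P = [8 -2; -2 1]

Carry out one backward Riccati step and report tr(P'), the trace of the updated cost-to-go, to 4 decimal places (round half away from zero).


BᵀP = [-6.0000 1.0000; 12.0000 -5.0000]
S = R + BᵀPB = [1 0; 0 1] + [5.0000 -7.0000; -7.0000 26.0000] = [6.0000 -7.0000; -7.0000 27.0000]
BᵀPA = [-4.0000 22.0000; 2.0000 -56.0000]
K = S⁻¹·BᵀPA = [-0.8319 1.7876; -0.1416 -1.6106]
A−BK = [0.2389 -0.4071; 0.6018 -0.6549]
AᵀP(A−BK) = [0.9558 -1.6283; -1.6283 6.4779]
P' = Q + AᵀP(A−BK) = [25.9558 10.3717; 10.3717 15.4779]
tr(P') = 41.4336

41.4336
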